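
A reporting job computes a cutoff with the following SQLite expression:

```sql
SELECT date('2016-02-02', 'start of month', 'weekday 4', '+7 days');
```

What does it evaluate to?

`start of month` rewinds 2016-02-02 to 2016-02-01.
`weekday 4` advances to the next Thursday; 2016-02-01 is a Monday, so it moves forward to 2016-02-04.
Advancing 7 more days within February lands on 2016-02-11.

2016-02-11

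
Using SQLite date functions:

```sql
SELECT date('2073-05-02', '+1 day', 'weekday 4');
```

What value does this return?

2073-05-04

Advancing 1 more day within May lands on 2073-05-03.
`weekday 4` advances to the next Thursday; 2073-05-03 is a Wednesday, so it moves forward to 2073-05-04.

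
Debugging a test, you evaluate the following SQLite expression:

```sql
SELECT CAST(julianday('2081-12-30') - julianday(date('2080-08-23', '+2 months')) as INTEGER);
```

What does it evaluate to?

433

Adding +2 months to 2080-08-23 gives 2080-10-23.
8 days remain in October 2080 after the 23rd (31 − 23).
Full months from November 2080 through November 2081 contribute their day counts.
Then 30 days into December 2081.
Total: 8 + 30 + 31 + 31 + 28 + 31 + 30 + 31 + 30 + 31 + 31 + 30 + 31 + 30 + 30 = 433.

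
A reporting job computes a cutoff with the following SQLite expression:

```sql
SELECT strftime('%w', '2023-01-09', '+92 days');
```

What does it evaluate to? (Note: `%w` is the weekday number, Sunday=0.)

2

First apply '+92 days': 2023-01-09 → 2023-04-11.
2023-04-11 is a Tuesday; with Sunday=0 that is 2.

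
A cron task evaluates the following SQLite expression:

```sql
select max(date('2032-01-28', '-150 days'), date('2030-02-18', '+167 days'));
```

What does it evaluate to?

date('2032-01-28', '-150 days') → 2031-08-31.
date('2030-02-18', '+167 days') → 2030-08-04.
Later of the two is 2031-08-31.

2031-08-31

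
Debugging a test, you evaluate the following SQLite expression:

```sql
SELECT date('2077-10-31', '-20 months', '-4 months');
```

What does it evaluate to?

Adding -20 months to 2077-10-31 targets 2076-02-31. February 2076 has only 29 days, so SQLite normalizes the 2-day overflow forward to 2076-03-02.
Adding -4 months to 2076-03-02 gives 2075-11-02.

2075-11-02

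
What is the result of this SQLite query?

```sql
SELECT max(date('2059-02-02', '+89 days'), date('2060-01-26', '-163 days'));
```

date('2059-02-02', '+89 days') → 2059-05-02.
date('2060-01-26', '-163 days') → 2059-08-16.
Later of the two is 2059-08-16.

2059-08-16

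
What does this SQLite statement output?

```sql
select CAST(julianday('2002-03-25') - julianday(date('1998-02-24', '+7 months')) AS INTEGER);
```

Adding +7 months to 1998-02-24 gives 1998-09-24.
6 days remain in September 1998 after the 24th (30 − 24).
Full months from October 1998 through February 2002 contribute their day counts.
Then 25 days into March 2002.
Total: 6 + 31 + 30 + 31 + 31 + 28 + 31 + 30 + 31 + 30 + 31 + 31 + 30 + 31 + 30 + 31 + 31 + 29 + 31 + 30 + 31 + 30 + 31 + 31 + 30 + 31 + 30 + 31 + 31 + 28 + 31 + 30 + 31 + 30 + 31 + 31 + 30 + 31 + 30 + 31 + 31 + 28 + 25 = 1278.

1278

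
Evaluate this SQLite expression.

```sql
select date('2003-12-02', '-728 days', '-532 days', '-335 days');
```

Applying '-728 days' to 2003-12-02: counting 728 days back gives 2001-12-04.
Applying '-532 days' to 2001-12-04: counting 532 days back gives 2000-06-20.
Applying '-335 days' to 2000-06-20: counting 335 days back gives 1999-07-21.

1999-07-21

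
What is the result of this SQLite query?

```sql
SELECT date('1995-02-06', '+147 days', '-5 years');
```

Applying '+147 days' to 1995-02-06: counting 147 days forward gives 1995-07-03.
Adding -5 years to 1995-07-03 gives 1990-07-03.

1990-07-03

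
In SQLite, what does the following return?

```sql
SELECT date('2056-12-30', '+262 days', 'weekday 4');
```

Applying '+262 days' to 2056-12-30: counting 262 days forward gives 2057-09-18.
`weekday 4` advances to the next Thursday; 2057-09-18 is a Tuesday, so it moves forward to 2057-09-20.

2057-09-20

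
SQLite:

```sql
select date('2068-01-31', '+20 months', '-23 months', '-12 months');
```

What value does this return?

Adding +20 months to 2068-01-31 targets 2069-09-31. September 2069 has only 30 days, so SQLite normalizes the 1-day overflow forward to 2069-10-01.
Adding -23 months to 2069-10-01 gives 2067-11-01.
Adding -12 months to 2067-11-01 gives 2066-11-01.

2066-11-01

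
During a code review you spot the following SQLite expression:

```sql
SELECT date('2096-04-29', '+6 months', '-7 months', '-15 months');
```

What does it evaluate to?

2094-12-29

Adding +6 months to 2096-04-29 gives 2096-10-29.
Adding -7 months to 2096-10-29 gives 2096-03-29.
Adding -15 months to 2096-03-29 gives 2094-12-29.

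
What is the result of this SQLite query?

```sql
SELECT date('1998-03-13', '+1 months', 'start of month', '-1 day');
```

Adding +1 month to 1998-03-13 gives 1998-04-13.
`start of month` rewinds 1998-04-13 to 1998-04-01.
Going back 1 day from 1998-04-01 reaches 1998-03-31 (last day of March, 31 days).

1998-03-31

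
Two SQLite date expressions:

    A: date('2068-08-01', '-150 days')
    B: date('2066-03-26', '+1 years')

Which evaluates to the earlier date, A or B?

A = 2068-03-04.
B = 2067-03-26.
B is earlier.

B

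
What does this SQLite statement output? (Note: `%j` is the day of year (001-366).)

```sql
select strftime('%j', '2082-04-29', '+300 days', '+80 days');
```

134

First apply '+300 days', '+80 days': 2082-04-29 → 2083-05-14.
Day-of-year for 2083-05-14: days since 2083-01-01 inclusive = 134, zero-padded to 134.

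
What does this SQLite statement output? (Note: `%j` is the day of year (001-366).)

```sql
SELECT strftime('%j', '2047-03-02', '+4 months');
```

183

First apply '+4 months': 2047-03-02 → 2047-07-02.
Day-of-year for 2047-07-02: days since 2047-01-01 inclusive = 183, zero-padded to 183.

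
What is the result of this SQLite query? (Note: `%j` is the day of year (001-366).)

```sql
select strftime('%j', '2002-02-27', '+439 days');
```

132

First apply '+439 days': 2002-02-27 → 2003-05-12.
Day-of-year for 2003-05-12: days since 2003-01-01 inclusive = 132, zero-padded to 132.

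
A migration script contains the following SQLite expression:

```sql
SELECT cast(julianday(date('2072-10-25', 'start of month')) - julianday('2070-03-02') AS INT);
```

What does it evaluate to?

944

`start of month` rewinds 2072-10-25 to 2072-10-01.
29 days remain in March 2070 after the 2nd (31 − 2).
Full months from April 2070 through September 2072 contribute their day counts.
Then 1 day into October 2072.
Total: 29 + 30 + 31 + 30 + 31 + 31 + 30 + 31 + 30 + 31 + 31 + 28 + 31 + 30 + 31 + 30 + 31 + 31 + 30 + 31 + 30 + 31 + 31 + 29 + 31 + 30 + 31 + 30 + 31 + 31 + 30 + 1 = 944.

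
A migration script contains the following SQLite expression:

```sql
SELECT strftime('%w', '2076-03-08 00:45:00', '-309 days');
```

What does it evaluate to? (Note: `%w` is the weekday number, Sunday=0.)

6

First apply '-309 days': 2076-03-08 00:45:00 → 2075-05-04 00:45:00.
2075-05-04 is a Saturday; with Sunday=0 that is 6.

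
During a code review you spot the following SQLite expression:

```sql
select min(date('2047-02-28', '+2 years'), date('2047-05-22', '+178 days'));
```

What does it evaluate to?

date('2047-02-28', '+2 years') → 2049-02-28.
date('2047-05-22', '+178 days') → 2047-11-16.
Earlier of the two is 2047-11-16.

2047-11-16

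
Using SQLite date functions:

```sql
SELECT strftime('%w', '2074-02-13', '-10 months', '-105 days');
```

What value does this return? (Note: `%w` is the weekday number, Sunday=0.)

4

First apply '-10 months', '-105 days': 2074-02-13 → 2072-12-29.
2072-12-29 is a Thursday; with Sunday=0 that is 4.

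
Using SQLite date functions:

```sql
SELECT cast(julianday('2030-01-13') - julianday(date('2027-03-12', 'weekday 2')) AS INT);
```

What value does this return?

1034

`weekday 2` advances to the next Tuesday; 2027-03-12 is a Friday, so it moves forward to 2027-03-16.
15 days remain in March 2027 after the 16th (31 − 16).
Full months from April 2027 through December 2029 contribute their day counts.
Then 13 days into January 2030.
Total: 15 + 30 + 31 + 30 + 31 + 31 + 30 + 31 + 30 + 31 + 31 + 29 + 31 + 30 + 31 + 30 + 31 + 31 + 30 + 31 + 30 + 31 + 31 + 28 + 31 + 30 + 31 + 30 + 31 + 31 + 30 + 31 + 30 + 31 + 13 = 1034.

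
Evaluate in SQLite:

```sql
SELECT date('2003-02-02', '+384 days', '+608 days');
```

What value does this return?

Applying '+384 days' to 2003-02-02: counting 384 days forward gives 2004-02-21.
Applying '+608 days' to 2004-02-21: counting 608 days forward gives 2005-10-21.

2005-10-21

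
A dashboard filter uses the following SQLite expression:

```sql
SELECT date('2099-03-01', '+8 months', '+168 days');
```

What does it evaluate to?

2100-04-18

Adding +8 months to 2099-03-01 gives 2099-11-01.
Applying '+168 days' to 2099-11-01: counting 168 days forward gives 2100-04-18.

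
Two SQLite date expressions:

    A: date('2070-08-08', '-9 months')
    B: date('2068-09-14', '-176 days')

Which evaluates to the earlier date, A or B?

A = 2069-11-08.
B = 2068-03-22.
B is earlier.

B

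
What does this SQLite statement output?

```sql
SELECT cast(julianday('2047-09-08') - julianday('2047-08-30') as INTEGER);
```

1 day remains in August 2047 after the 30th (31 − 30).
Then 8 days into September 2047.
Total: 1 + 8 = 9.

9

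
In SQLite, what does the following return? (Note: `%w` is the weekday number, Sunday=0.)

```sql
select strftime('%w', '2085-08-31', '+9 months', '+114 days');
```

0

First apply '+9 months', '+114 days': 2085-08-31 → 2086-09-22.
2086-09-22 is a Sunday; with Sunday=0 that is 0.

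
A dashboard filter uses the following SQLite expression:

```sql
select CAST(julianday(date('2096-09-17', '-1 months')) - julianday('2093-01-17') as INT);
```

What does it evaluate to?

1308

Adding -1 month to 2096-09-17 gives 2096-08-17.
14 days remain in January 2093 after the 17th (31 − 17).
Full months from February 2093 through July 2096 contribute their day counts.
Then 17 days into August 2096.
Total: 14 + 28 + 31 + 30 + 31 + 30 + 31 + 31 + 30 + 31 + 30 + 31 + 31 + 28 + 31 + 30 + 31 + 30 + 31 + 31 + 30 + 31 + 30 + 31 + 31 + 28 + 31 + 30 + 31 + 30 + 31 + 31 + 30 + 31 + 30 + 31 + 31 + 29 + 31 + 30 + 31 + 30 + 31 + 17 = 1308.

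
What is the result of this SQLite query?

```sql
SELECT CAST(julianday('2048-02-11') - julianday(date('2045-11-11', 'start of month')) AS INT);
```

`start of month` rewinds 2045-11-11 to 2045-11-01.
29 days remain in November 2045 after the 1st (30 − 1).
Full months from December 2045 through January 2048 contribute their day counts.
Then 11 days into February 2048.
Total: 29 + 31 + 31 + 28 + 31 + 30 + 31 + 30 + 31 + 31 + 30 + 31 + 30 + 31 + 31 + 28 + 31 + 30 + 31 + 30 + 31 + 31 + 30 + 31 + 30 + 31 + 31 + 11 = 832.

832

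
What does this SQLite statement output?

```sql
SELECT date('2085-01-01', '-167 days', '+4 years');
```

Applying '-167 days' to 2085-01-01: counting 167 days back gives 2084-07-18.
Adding +4 years to 2084-07-18 gives 2088-07-18.

2088-07-18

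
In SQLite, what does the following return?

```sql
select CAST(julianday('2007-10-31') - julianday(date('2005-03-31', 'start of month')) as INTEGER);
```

974

`start of month` rewinds 2005-03-31 to 2005-03-01.
30 days remain in March 2005 after the 1st (31 − 1).
Full months from April 2005 through September 2007 contribute their day counts.
Then 31 days into October 2007.
Total: 30 + 30 + 31 + 30 + 31 + 31 + 30 + 31 + 30 + 31 + 31 + 28 + 31 + 30 + 31 + 30 + 31 + 31 + 30 + 31 + 30 + 31 + 31 + 28 + 31 + 30 + 31 + 30 + 31 + 31 + 30 + 31 = 974.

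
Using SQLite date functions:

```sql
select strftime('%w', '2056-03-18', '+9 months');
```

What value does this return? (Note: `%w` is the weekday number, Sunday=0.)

1

First apply '+9 months': 2056-03-18 → 2056-12-18.
2056-12-18 is a Monday; with Sunday=0 that is 1.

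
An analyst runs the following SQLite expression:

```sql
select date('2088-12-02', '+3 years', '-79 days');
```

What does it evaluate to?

2091-09-14

Adding +3 years to 2088-12-02 gives 2091-12-02.
Applying '-79 days' to 2091-12-02: counting 79 days back gives 2091-09-14.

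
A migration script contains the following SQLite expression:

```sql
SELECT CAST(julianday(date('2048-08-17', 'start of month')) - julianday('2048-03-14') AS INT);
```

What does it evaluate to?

`start of month` rewinds 2048-08-17 to 2048-08-01.
17 days remain in March 2048 after the 14th (31 − 14).
April 2048: 30 days.
May 2048: 31 days.
June 2048: 30 days.
July 2048: 31 days.
Then 1 day into August 2048.
Total: 17 + 30 + 31 + 30 + 31 + 1 = 140.

140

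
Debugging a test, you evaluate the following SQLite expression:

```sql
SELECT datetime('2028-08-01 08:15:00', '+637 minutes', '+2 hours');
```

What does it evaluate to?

2028-08-01 20:52:00

637 minutes = 10h 37m; +637 minutes from 2028-08-01 08:15:00 is 2028-08-01 18:52:00.
+2 hours from 2028-08-01 18:52:00 is 2028-08-01 20:52:00.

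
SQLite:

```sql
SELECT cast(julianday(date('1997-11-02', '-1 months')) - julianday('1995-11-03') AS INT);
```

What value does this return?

699

Adding -1 month to 1997-11-02 gives 1997-10-02.
27 days remain in November 1995 after the 3rd (30 − 3).
Full months from December 1995 through September 1997 contribute their day counts.
Then 2 days into October 1997.
Total: 27 + 31 + 31 + 29 + 31 + 30 + 31 + 30 + 31 + 31 + 30 + 31 + 30 + 31 + 31 + 28 + 31 + 30 + 31 + 30 + 31 + 31 + 30 + 2 = 699.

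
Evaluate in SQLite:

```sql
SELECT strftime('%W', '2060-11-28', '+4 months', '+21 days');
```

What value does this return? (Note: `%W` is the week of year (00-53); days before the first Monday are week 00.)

First apply '+4 months', '+21 days': 2060-11-28 → 2061-04-18.
2061-04-18 is a Monday. SQLite's %W counts Mondays since the year started; the result is 16.

16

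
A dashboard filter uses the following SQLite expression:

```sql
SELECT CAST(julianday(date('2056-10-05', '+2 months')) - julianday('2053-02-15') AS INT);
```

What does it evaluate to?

Adding +2 months to 2056-10-05 gives 2056-12-05.
13 days remain in February 2053 after the 15th (28 − 15).
Full months from March 2053 through November 2056 contribute their day counts.
Then 5 days into December 2056.
Total: 13 + 31 + 30 + 31 + 30 + 31 + 31 + 30 + 31 + 30 + 31 + 31 + 28 + 31 + 30 + 31 + 30 + 31 + 31 + 30 + 31 + 30 + 31 + 31 + 28 + 31 + 30 + 31 + 30 + 31 + 31 + 30 + 31 + 30 + 31 + 31 + 29 + 31 + 30 + 31 + 30 + 31 + 31 + 30 + 31 + 30 + 5 = 1389.

1389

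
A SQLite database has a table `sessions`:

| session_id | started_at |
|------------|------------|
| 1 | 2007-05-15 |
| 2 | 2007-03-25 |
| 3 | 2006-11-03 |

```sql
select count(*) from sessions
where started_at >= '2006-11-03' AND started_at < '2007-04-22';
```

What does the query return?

Rows in [2006-11-03, 2007-04-22): 2007-03-25, 2006-11-03 → 2 rows.

2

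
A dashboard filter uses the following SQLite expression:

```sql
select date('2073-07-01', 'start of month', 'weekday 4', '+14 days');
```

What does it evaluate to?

`start of month` rewinds 2073-07-01 to 2073-07-01.
`weekday 4` advances to the next Thursday; 2073-07-01 is a Saturday, so it moves forward to 2073-07-06.
Advancing 14 more days within July lands on 2073-07-20.

2073-07-20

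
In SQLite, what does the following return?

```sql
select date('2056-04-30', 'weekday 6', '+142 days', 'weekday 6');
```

2056-09-30

`weekday 6` advances to the next Saturday; 2056-04-30 is a Sunday, so it moves forward to 2056-05-06.
Applying '+142 days' to 2056-05-06: counting 142 days forward gives 2056-09-25.
`weekday 6` advances to the next Saturday; 2056-09-25 is a Monday, so it moves forward to 2056-09-30.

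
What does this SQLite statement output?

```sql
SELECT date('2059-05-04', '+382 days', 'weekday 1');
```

2060-05-24

Applying '+382 days' to 2059-05-04: counting 382 days forward gives 2060-05-20.
`weekday 1` advances to the next Monday; 2060-05-20 is a Thursday, so it moves forward to 2060-05-24.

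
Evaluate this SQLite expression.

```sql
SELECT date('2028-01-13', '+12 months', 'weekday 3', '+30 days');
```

Adding +12 months to 2028-01-13 gives 2029-01-13.
`weekday 3` advances to the next Wednesday; 2029-01-13 is a Saturday, so it moves forward to 2029-01-17.
January 2029 has 31 days; 14 remain after the 17th, so 15 days reach 2029-02-01.
Advancing 15 more days within February lands on 2029-02-16.

2029-02-16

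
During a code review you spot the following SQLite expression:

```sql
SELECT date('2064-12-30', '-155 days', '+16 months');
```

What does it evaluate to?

2065-11-28

Applying '-155 days' to 2064-12-30: counting 155 days back gives 2064-07-28.
Adding +16 months to 2064-07-28 gives 2065-11-28.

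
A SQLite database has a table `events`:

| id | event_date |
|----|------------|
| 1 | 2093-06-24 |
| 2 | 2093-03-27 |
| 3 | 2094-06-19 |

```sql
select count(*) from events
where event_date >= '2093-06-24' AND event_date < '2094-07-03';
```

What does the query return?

2

Rows in [2093-06-24, 2094-07-03): 2093-06-24, 2094-06-19 → 2 rows.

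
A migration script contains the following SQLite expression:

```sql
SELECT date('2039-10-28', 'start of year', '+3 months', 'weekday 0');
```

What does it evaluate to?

2039-04-03

`start of year` rewinds 2039-10-28 to 2039-01-01.
Adding +3 months to 2039-01-01 gives 2039-04-01.
`weekday 0` advances to the next Sunday; 2039-04-01 is a Friday, so it moves forward to 2039-04-03.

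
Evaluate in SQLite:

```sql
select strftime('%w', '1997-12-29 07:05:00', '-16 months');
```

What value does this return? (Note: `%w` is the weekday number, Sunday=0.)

First apply '-16 months': 1997-12-29 07:05:00 → 1996-08-29 07:05:00.
1996-08-29 is a Thursday; with Sunday=0 that is 4.

4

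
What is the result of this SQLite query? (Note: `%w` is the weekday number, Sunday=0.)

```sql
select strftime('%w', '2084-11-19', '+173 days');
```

First apply '+173 days': 2084-11-19 → 2085-05-11.
2085-05-11 is a Friday; with Sunday=0 that is 5.

5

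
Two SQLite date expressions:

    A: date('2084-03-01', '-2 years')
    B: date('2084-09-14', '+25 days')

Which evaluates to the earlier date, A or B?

A = 2082-03-01.
B = 2084-10-09.
A is earlier.

A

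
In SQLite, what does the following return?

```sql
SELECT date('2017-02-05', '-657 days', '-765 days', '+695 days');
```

Applying '-657 days' to 2017-02-05: counting 657 days back gives 2015-04-20.
Applying '-765 days' to 2015-04-20: counting 765 days back gives 2013-03-16.
Applying '+695 days' to 2013-03-16: counting 695 days forward gives 2015-02-09.

2015-02-09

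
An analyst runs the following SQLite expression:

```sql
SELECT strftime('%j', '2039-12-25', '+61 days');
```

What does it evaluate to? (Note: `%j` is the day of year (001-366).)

First apply '+61 days': 2039-12-25 → 2040-02-24.
Day-of-year for 2040-02-24: days since 2040-01-01 inclusive = 55, zero-padded to 055.

055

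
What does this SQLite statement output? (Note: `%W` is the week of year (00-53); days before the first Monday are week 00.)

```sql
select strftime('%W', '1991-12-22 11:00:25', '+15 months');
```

12

First apply '+15 months': 1991-12-22 11:00:25 → 1993-03-22 11:00:25.
1993-03-22 is a Monday. SQLite's %W counts Mondays since the year started; the result is 12.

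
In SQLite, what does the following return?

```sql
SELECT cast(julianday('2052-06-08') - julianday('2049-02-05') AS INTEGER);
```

23 days remain in February 2049 after the 5th (28 − 5).
Full months from March 2049 through May 2052 contribute their day counts.
Then 8 days into June 2052.
Total: 23 + 31 + 30 + 31 + 30 + 31 + 31 + 30 + 31 + 30 + 31 + 31 + 28 + 31 + 30 + 31 + 30 + 31 + 31 + 30 + 31 + 30 + 31 + 31 + 28 + 31 + 30 + 31 + 30 + 31 + 31 + 30 + 31 + 30 + 31 + 31 + 29 + 31 + 30 + 31 + 8 = 1219.

1219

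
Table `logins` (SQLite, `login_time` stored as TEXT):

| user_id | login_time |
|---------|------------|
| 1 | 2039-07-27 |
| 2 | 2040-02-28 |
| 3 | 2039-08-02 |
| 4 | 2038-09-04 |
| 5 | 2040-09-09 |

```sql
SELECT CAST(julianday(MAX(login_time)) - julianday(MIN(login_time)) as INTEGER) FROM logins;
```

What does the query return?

736

MIN = 2038-09-04, MAX = 2040-09-09.
26 days remain in September 2038 after the 4th (30 − 4).
Full months from October 2038 through August 2040 contribute their day counts.
Then 9 days into September 2040.
Total: 26 + 31 + 30 + 31 + 31 + 28 + 31 + 30 + 31 + 30 + 31 + 31 + 30 + 31 + 30 + 31 + 31 + 29 + 31 + 30 + 31 + 30 + 31 + 31 + 9 = 736.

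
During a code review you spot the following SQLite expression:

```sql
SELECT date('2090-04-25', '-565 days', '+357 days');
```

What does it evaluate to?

Applying '-565 days' to 2090-04-25: counting 565 days back gives 2088-10-07.
Applying '+357 days' to 2088-10-07: counting 357 days forward gives 2089-09-29.

2089-09-29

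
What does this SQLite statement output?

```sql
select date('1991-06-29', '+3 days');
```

1991-07-02

June 1991 has 30 days; 1 remain after the 29th, so 2 days reach 1991-07-01.
Advancing 1 more day within July lands on 1991-07-02.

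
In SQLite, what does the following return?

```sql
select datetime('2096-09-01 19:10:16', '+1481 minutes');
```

2096-09-02 19:51:16

1481 minutes = 24h 41m; +1481 minutes from 2096-09-01 19:10:16 is 2096-09-02 19:51:16 (crosses midnight).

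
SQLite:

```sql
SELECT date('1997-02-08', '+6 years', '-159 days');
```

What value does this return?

Adding +6 years to 1997-02-08 gives 2003-02-08.
Applying '-159 days' to 2003-02-08: counting 159 days back gives 2002-09-02.

2002-09-02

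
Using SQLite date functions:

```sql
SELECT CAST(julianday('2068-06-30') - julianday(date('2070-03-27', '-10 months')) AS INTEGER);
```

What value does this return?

-331

Adding -10 months to 2070-03-27 gives 2069-05-27.
0 days remain in June 2068 after the 30th (30 − 30).
Full months from July 2068 through April 2069 contribute their day counts.
Then 27 days into May 2069.
Total: 0 + 31 + 31 + 30 + 31 + 30 + 31 + 31 + 28 + 31 + 30 + 27 = 331.
The subtraction is earlier − later, so the result is −331 → -331.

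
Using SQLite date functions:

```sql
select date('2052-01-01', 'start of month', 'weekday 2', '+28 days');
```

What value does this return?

`start of month` rewinds 2052-01-01 to 2052-01-01.
`weekday 2` advances to the next Tuesday; 2052-01-01 is a Monday, so it moves forward to 2052-01-02.
Advancing 28 more days within January lands on 2052-01-30.

2052-01-30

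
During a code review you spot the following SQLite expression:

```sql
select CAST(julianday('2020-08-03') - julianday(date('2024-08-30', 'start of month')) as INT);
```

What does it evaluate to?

`start of month` rewinds 2024-08-30 to 2024-08-01.
28 days remain in August 2020 after the 3rd (31 − 3).
Full months from September 2020 through July 2024 contribute their day counts.
Then 1 day into August 2024.
Total: 28 + 30 + 31 + 30 + 31 + 31 + 28 + 31 + 30 + 31 + 30 + 31 + 31 + 30 + 31 + 30 + 31 + 31 + 28 + 31 + 30 + 31 + 30 + 31 + 31 + 30 + 31 + 30 + 31 + 31 + 28 + 31 + 30 + 31 + 30 + 31 + 31 + 30 + 31 + 30 + 31 + 31 + 29 + 31 + 30 + 31 + 30 + 31 + 1 = 1459.
The subtraction is earlier − later, so the result is −1459 → -1459.

-1459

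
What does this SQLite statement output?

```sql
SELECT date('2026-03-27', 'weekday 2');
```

`weekday 2` advances to the next Tuesday; 2026-03-27 is a Friday, so it moves forward to 2026-03-31.

2026-03-31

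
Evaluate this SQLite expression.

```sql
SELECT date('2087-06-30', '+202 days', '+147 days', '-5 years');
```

Applying '+202 days' to 2087-06-30: counting 202 days forward gives 2088-01-18.
Applying '+147 days' to 2088-01-18: counting 147 days forward gives 2088-06-13.
Adding -5 years to 2088-06-13 gives 2083-06-13.

2083-06-13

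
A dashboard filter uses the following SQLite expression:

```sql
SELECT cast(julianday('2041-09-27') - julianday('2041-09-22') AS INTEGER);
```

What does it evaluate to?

Both dates are in September 2041: 27 − 22 = 5.

5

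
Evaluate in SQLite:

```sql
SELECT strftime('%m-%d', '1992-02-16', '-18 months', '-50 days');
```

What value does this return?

06-27

First apply '-18 months', '-50 days': 1992-02-16 → 1990-06-27.
`%m-%d` extracts the month-day: 06-27.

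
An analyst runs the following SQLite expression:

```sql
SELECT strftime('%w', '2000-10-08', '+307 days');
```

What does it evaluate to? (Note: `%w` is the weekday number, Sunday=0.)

First apply '+307 days': 2000-10-08 → 2001-08-11.
2001-08-11 is a Saturday; with Sunday=0 that is 6.

6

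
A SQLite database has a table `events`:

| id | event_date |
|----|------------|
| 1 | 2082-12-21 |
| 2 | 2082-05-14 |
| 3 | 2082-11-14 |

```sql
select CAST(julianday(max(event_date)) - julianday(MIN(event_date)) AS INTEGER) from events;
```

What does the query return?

221

MIN = 2082-05-14, MAX = 2082-12-21.
17 days remain in May 2082 after the 14th (31 − 14).
Full months from June 2082 through November 2082 contribute their day counts.
Then 21 days into December 2082.
Total: 17 + 30 + 31 + 31 + 30 + 31 + 30 + 21 = 221.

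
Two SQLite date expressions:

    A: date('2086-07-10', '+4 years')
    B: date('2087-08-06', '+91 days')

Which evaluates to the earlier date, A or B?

B

A = 2090-07-10.
B = 2087-11-05.
B is earlier.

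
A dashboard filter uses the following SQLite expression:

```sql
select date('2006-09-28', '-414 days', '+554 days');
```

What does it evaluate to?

2007-02-15

Applying '-414 days' to 2006-09-28: counting 414 days back gives 2005-08-10.
Applying '+554 days' to 2005-08-10: counting 554 days forward gives 2007-02-15.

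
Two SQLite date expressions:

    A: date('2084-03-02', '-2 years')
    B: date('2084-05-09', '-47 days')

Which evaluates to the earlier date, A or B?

A

A = 2082-03-02.
B = 2084-03-23.
A is earlier.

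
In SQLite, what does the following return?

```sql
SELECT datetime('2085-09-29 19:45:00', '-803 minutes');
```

803 minutes = 13h 23m; -803 minutes from 2085-09-29 19:45:00 is 2085-09-29 06:22:00.

2085-09-29 06:22:00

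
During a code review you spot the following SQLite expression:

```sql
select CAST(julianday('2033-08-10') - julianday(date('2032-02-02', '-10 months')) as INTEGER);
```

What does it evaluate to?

Adding -10 months to 2032-02-02 gives 2031-04-02.
28 days remain in April 2031 after the 2nd (30 − 2).
Full months from May 2031 through July 2033 contribute their day counts.
Then 10 days into August 2033.
Total: 28 + 31 + 30 + 31 + 31 + 30 + 31 + 30 + 31 + 31 + 29 + 31 + 30 + 31 + 30 + 31 + 31 + 30 + 31 + 30 + 31 + 31 + 28 + 31 + 30 + 31 + 30 + 31 + 10 = 861.

861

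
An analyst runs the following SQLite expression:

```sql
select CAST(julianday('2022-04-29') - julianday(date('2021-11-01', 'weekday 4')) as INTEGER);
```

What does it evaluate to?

176

`weekday 4` advances to the next Thursday; 2021-11-01 is a Monday, so it moves forward to 2021-11-04.
26 days remain in November 2021 after the 4th (30 − 4).
December 2021: 31 days.
January 2022: 31 days.
February 2022: 28 days.
March 2022: 31 days.
Then 29 days into April 2022.
Total: 26 + 31 + 31 + 28 + 31 + 29 = 176.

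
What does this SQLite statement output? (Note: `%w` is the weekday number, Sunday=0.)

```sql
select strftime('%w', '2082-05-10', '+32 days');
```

4

First apply '+32 days': 2082-05-10 → 2082-06-11.
2082-06-11 is a Thursday; with Sunday=0 that is 4.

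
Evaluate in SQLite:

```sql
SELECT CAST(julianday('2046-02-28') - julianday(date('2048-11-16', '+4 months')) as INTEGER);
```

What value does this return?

Adding +4 months to 2048-11-16 gives 2049-03-16.
0 days remain in February 2046 after the 28th (28 − 28).
Full months from March 2046 through February 2049 contribute their day counts.
Then 16 days into March 2049.
Total: 0 + 31 + 30 + 31 + 30 + 31 + 31 + 30 + 31 + 30 + 31 + 31 + 28 + 31 + 30 + 31 + 30 + 31 + 31 + 30 + 31 + 30 + 31 + 31 + 29 + 31 + 30 + 31 + 30 + 31 + 31 + 30 + 31 + 30 + 31 + 31 + 28 + 16 = 1112.
The subtraction is earlier − later, so the result is −1112 → -1112.

-1112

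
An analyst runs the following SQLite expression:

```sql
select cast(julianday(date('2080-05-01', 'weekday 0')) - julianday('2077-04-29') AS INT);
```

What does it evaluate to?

`weekday 0` advances to the next Sunday; 2080-05-01 is a Wednesday, so it moves forward to 2080-05-05.
1 day remains in April 2077 after the 29th (30 − 29).
Full months from May 2077 through April 2080 contribute their day counts.
Then 5 days into May 2080.
Total: 1 + 31 + 30 + 31 + 31 + 30 + 31 + 30 + 31 + 31 + 28 + 31 + 30 + 31 + 30 + 31 + 31 + 30 + 31 + 30 + 31 + 31 + 28 + 31 + 30 + 31 + 30 + 31 + 31 + 30 + 31 + 30 + 31 + 31 + 29 + 31 + 30 + 5 = 1102.

1102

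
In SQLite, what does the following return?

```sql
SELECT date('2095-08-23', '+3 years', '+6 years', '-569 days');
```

Adding +3 years to 2095-08-23 gives 2098-08-23.
Adding +6 years to 2098-08-23 gives 2104-08-23.
Applying '-569 days' to 2104-08-23: counting 569 days back gives 2103-02-01.

2103-02-01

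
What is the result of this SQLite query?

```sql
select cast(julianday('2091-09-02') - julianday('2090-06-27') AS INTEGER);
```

432

3 days remain in June 2090 after the 27th (30 − 27).
Full months from July 2090 through August 2091 contribute their day counts.
Then 2 days into September 2091.
Total: 3 + 31 + 31 + 30 + 31 + 30 + 31 + 31 + 28 + 31 + 30 + 31 + 30 + 31 + 31 + 2 = 432.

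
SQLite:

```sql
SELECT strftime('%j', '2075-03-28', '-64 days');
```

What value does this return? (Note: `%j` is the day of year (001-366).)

023

First apply '-64 days': 2075-03-28 → 2075-01-23.
Day-of-year for 2075-01-23: days since 2075-01-01 inclusive = 23, zero-padded to 023.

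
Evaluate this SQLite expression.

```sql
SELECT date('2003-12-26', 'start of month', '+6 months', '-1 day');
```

2004-05-31

`start of month` rewinds 2003-12-26 to 2003-12-01.
Adding +6 months to 2003-12-01 gives 2004-06-01.
Going back 1 day from 2004-06-01 reaches 2004-05-31 (last day of May, 31 days).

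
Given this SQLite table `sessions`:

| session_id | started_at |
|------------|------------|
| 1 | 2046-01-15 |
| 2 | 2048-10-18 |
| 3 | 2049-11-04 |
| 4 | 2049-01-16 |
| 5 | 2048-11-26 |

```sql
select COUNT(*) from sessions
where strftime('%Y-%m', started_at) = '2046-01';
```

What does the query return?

Rows with year-month 2046-01: 2046-01-15 → 1.

1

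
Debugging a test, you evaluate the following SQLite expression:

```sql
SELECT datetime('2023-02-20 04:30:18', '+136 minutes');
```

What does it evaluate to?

2023-02-20 06:46:18

136 minutes = 2h 16m; +136 minutes from 2023-02-20 04:30:18 is 2023-02-20 06:46:18.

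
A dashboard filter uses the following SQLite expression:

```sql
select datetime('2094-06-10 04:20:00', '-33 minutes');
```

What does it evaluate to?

-33 minutes from 2094-06-10 04:20:00 is 2094-06-10 03:47:00.

2094-06-10 03:47:00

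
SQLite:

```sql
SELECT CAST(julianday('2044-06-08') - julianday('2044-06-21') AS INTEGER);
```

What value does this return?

Both dates are in June 2044: 21 − 8 = 13.
The subtraction is earlier − later, so the result is −13 → -13.

-13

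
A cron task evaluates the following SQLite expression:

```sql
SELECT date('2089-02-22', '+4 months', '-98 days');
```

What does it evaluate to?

2089-03-16

Adding +4 months to 2089-02-22 gives 2089-06-22.
Applying '-98 days' to 2089-06-22: counting 98 days back gives 2089-03-16.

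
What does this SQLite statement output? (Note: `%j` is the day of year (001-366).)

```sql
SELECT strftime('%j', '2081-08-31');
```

243

Day-of-year for 2081-08-31: days since 2081-01-01 inclusive = 243, zero-padded to 243.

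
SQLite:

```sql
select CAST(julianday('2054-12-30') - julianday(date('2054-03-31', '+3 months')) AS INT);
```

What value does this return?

Adding +3 months to 2054-03-31 targets 2054-06-31. June 2054 has only 30 days, so SQLite normalizes the 1-day overflow forward to 2054-07-01.
30 days remain in July 2054 after the 1st (31 − 1).
August 2054: 31 days.
September 2054: 30 days.
October 2054: 31 days.
November 2054: 30 days.
Then 30 days into December 2054.
Total: 30 + 31 + 30 + 31 + 30 + 30 = 182.

182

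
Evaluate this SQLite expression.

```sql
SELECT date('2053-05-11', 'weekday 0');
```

`weekday 0` advances to the next Sunday; 2053-05-11 is already a Sunday, so it stays at 2053-05-11.

2053-05-11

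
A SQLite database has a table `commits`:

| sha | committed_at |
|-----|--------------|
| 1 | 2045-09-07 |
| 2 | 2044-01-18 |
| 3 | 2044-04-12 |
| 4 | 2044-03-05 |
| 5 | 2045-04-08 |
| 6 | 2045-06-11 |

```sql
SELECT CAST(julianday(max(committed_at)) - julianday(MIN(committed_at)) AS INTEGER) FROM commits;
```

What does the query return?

598

MIN = 2044-01-18, MAX = 2045-09-07.
13 days remain in January 2044 after the 18th (31 − 18).
Full months from February 2044 through August 2045 contribute their day counts.
Then 7 days into September 2045.
Total: 13 + 29 + 31 + 30 + 31 + 30 + 31 + 31 + 30 + 31 + 30 + 31 + 31 + 28 + 31 + 30 + 31 + 30 + 31 + 31 + 7 = 598.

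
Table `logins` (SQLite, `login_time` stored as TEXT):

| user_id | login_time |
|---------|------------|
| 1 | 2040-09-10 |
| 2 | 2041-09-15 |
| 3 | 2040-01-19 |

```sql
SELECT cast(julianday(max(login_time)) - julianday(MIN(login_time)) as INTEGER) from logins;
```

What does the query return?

MIN = 2040-01-19, MAX = 2041-09-15.
12 days remain in January 2040 after the 19th (31 − 19).
Full months from February 2040 through August 2041 contribute their day counts.
Then 15 days into September 2041.
Total: 12 + 29 + 31 + 30 + 31 + 30 + 31 + 31 + 30 + 31 + 30 + 31 + 31 + 28 + 31 + 30 + 31 + 30 + 31 + 31 + 15 = 605.

605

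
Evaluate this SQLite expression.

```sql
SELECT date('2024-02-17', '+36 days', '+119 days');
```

February 2024 has 29 days; 12 remain after the 17th, so 13 days reach 2024-03-01.
Advancing 23 more days within March lands on 2024-03-24.
Applying '+119 days' to 2024-03-24: counting 119 days forward gives 2024-07-21.

2024-07-21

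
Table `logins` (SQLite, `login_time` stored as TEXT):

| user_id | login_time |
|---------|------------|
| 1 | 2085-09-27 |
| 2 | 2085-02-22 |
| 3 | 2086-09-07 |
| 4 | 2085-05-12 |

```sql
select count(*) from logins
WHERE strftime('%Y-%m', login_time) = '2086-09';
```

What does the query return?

1

Rows with year-month 2086-09: 2086-09-07 → 1.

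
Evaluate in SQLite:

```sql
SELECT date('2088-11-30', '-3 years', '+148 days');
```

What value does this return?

Adding -3 years to 2088-11-30 gives 2085-11-30.
Applying '+148 days' to 2085-11-30: counting 148 days forward gives 2086-04-27.

2086-04-27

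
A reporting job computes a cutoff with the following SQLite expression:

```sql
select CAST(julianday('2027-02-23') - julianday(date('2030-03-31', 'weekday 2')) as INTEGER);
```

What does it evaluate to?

-1134

`weekday 2` advances to the next Tuesday; 2030-03-31 is a Sunday, so it moves forward to 2030-04-02.
5 days remain in February 2027 after the 23rd (28 − 23).
Full months from March 2027 through March 2030 contribute their day counts.
Then 2 days into April 2030.
Total: 5 + 31 + 30 + 31 + 30 + 31 + 31 + 30 + 31 + 30 + 31 + 31 + 29 + 31 + 30 + 31 + 30 + 31 + 31 + 30 + 31 + 30 + 31 + 31 + 28 + 31 + 30 + 31 + 30 + 31 + 31 + 30 + 31 + 30 + 31 + 31 + 28 + 31 + 2 = 1134.
The subtraction is earlier − later, so the result is −1134 → -1134.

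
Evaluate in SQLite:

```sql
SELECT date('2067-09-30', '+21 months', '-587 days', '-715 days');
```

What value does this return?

Adding +21 months to 2067-09-30 gives 2069-06-30.
Applying '-587 days' to 2069-06-30: counting 587 days back gives 2067-11-21.
Applying '-715 days' to 2067-11-21: counting 715 days back gives 2065-12-06.

2065-12-06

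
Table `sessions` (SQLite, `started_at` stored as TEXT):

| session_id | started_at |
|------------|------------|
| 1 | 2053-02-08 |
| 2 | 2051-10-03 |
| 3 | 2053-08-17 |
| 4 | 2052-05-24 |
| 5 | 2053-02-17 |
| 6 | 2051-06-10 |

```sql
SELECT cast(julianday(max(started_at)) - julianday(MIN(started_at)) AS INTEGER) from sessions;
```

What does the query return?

799

MIN = 2051-06-10, MAX = 2053-08-17.
20 days remain in June 2051 after the 10th (30 − 10).
Full months from July 2051 through July 2053 contribute their day counts.
Then 17 days into August 2053.
Total: 20 + 31 + 31 + 30 + 31 + 30 + 31 + 31 + 29 + 31 + 30 + 31 + 30 + 31 + 31 + 30 + 31 + 30 + 31 + 31 + 28 + 31 + 30 + 31 + 30 + 31 + 17 = 799.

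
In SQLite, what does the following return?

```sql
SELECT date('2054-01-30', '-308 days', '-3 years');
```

2050-03-28

Applying '-308 days' to 2054-01-30: counting 308 days back gives 2053-03-28.
Adding -3 years to 2053-03-28 gives 2050-03-28.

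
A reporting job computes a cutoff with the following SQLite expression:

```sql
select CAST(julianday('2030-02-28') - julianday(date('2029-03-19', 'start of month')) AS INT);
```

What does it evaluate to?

364

`start of month` rewinds 2029-03-19 to 2029-03-01.
30 days remain in March 2029 after the 1st (31 − 1).
Full months from April 2029 through January 2030 contribute their day counts.
Then 28 days into February 2030.
Total: 30 + 30 + 31 + 30 + 31 + 31 + 30 + 31 + 30 + 31 + 31 + 28 = 364.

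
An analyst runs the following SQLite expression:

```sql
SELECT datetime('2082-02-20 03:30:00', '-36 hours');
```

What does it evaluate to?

-36 hours from 2082-02-20 03:30:00 is 2082-02-18 15:30:00 (crosses midnight).

2082-02-18 15:30:00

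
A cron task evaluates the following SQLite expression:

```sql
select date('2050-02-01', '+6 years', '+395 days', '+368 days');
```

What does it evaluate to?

2058-03-05

Adding +6 years to 2050-02-01 gives 2056-02-01.
Applying '+395 days' to 2056-02-01: counting 395 days forward gives 2057-03-02.
Applying '+368 days' to 2057-03-02: counting 368 days forward gives 2058-03-05.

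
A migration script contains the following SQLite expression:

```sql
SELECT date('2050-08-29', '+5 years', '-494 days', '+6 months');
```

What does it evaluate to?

2054-10-22

Adding +5 years to 2050-08-29 gives 2055-08-29.
Applying '-494 days' to 2055-08-29: counting 494 days back gives 2054-04-22.
Adding +6 months to 2054-04-22 gives 2054-10-22.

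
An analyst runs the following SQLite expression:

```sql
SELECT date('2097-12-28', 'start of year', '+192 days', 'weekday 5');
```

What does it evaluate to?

`start of year` rewinds 2097-12-28 to 2097-01-01.
Applying '+192 days' to 2097-01-01: counting 192 days forward gives 2097-07-12.
`weekday 5` advances to the next Friday; 2097-07-12 is already a Friday, so it stays at 2097-07-12.

2097-07-12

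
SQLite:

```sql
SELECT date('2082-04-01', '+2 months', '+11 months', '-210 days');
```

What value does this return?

Adding +2 months to 2082-04-01 gives 2082-06-01.
Adding +11 months to 2082-06-01 gives 2083-05-01.
Applying '-210 days' to 2083-05-01: counting 210 days back gives 2082-10-03.

2082-10-03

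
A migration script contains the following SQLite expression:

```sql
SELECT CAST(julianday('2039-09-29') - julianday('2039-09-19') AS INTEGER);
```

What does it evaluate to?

Both dates are in September 2039: 29 − 19 = 10.

10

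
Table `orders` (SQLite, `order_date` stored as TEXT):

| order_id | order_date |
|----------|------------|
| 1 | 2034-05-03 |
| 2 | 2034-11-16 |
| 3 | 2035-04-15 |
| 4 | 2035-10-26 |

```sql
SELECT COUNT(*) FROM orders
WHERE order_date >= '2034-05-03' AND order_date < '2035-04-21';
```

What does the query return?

Rows in [2034-05-03, 2035-04-21): 2034-05-03, 2034-11-16, 2035-04-15 → 3 rows.

3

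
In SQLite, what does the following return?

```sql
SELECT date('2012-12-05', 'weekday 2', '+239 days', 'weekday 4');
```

`weekday 2` advances to the next Tuesday; 2012-12-05 is a Wednesday, so it moves forward to 2012-12-11.
Applying '+239 days' to 2012-12-11: counting 239 days forward gives 2013-08-07.
`weekday 4` advances to the next Thursday; 2013-08-07 is a Wednesday, so it moves forward to 2013-08-08.

2013-08-08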